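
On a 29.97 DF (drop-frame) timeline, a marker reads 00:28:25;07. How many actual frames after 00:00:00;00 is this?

Complete 10-minute blocks: 2, each 17982 frames → 35964.
Remaining 8 whole minutes in the current block: 1800 + 7 × 1798 = 14386 frames.
Within the current minute: 25 × 30 + 7 − 2 = 755 (labels ;00/;01 skipped at this minute). Total = 35964 + 14386 + 755 = 51105.

51105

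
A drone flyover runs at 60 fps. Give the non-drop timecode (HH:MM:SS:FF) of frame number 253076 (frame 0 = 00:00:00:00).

01:10:17:56

253076 ÷ 60 = 4217 full seconds, remainder 56 frames.
4217 s = 1 h 10 min 17 s.
Timecode: 01:10:17:56.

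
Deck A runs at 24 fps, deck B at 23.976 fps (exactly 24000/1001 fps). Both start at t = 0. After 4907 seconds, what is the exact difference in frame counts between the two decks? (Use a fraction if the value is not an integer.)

16824/143 frames

A emits 24 × 4907 = 117768 frames; B emits 24000/1001 × 4907 = 16824000/143.
Difference = 16824/143 frames (≈ 117.6503); B is behind A.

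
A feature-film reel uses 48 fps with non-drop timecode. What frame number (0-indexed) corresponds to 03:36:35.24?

Total seconds to the label: (3 × 3600 + 36 × 60 + 35) = 12995.
Frame index = 12995 × 48 + 24 = 623784.

623784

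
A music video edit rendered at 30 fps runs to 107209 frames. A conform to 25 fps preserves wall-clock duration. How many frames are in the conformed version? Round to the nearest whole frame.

Frames at target rate = 107209 × (25) / (30) = 536045/6 ≈ 89340.833.
Nearest whole frame: 89341.

89341 frames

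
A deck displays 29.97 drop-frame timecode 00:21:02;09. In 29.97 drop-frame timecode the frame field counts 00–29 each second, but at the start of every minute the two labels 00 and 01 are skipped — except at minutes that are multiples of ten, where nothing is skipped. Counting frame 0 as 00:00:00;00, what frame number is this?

37831

As if non-drop at 30 labels/s: (0 × 3600 + 21 × 60 + 2) × 30 + 9 = 37869.
Minute boundaries passed: 21; those not divisible by 10: 21 − 2 = 19; dropped labels = 2 × 19 = 38.
Actual frame index = 37869 − 38 = 37831.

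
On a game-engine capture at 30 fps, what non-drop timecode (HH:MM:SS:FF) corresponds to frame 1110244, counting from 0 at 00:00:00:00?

10:16:48:04

1110244 ÷ 30 = 37008 full seconds, remainder 4 frames.
37008 s = 10 h 16 min 48 s.
Timecode: 10:16:48:04.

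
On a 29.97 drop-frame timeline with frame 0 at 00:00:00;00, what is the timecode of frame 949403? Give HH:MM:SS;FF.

Each 10-minute DF block holds 10 × 60 × 30 − 9 × 2 = 17982 frames. 949403 ÷ 17982 → 52 full blocks, remainder 14339.
Within the partial block the first minute is 1800 frames and each further minute 1798, so 7 further minute boundaries passed. Total skipped labels = 18 × 52 + 2 × 7 = 950.
Non-drop label index = 949403 + 950 = 950353; at 30 labels/s that is 08:47:58:13, i.e. DF 08:47:58;13.

08:47:58;13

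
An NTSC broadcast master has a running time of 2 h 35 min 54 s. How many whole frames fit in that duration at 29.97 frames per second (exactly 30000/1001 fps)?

2 h 35 min 54 s = 9354 s.
Frames = 9354 × 30000/1001 = 280620000/1001 ≈ 280339.6603.
Complete frames: 280339.

280339 frames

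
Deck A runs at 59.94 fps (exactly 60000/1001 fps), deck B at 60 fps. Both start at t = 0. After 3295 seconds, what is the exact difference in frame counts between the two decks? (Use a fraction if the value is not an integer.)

A emits 60000/1001 × 3295 = 197700000/1001 frames; B emits 60 × 3295 = 197700.
Difference = 197700/1001 frames (≈ 197.5025); B is ahead of A.

197700/1001 frames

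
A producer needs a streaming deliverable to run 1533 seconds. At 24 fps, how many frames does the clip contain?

36792 frames

Frames = 1533 × 24 = 36792.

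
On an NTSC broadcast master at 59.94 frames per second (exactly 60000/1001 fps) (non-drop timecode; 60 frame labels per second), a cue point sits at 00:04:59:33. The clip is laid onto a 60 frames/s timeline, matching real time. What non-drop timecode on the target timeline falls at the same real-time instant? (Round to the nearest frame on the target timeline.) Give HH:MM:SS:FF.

Source frame index: (0×3600 + 4×60 + 59) × 60 + 33 = 17973.
Real time: 17973 / (60000/1001) = 5996991/20000 s.
Target frame: (5996991/20000) × (60) = 17990973/1000 ≈ 17990.973 → 17991.
At 60 labels/s: frame 17991 → 00:04:59:51.

00:04:59:51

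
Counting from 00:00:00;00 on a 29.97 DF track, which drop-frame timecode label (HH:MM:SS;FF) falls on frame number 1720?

Each 10-minute DF block holds 10 × 60 × 30 − 9 × 2 = 17982 frames. 1720 ÷ 17982 → 0 full blocks, remainder 1720.
Within the partial block the first minute is 1800 frames and each further minute 1798, so 0 further minute boundaries passed. Total skipped labels = 18 × 0 + 2 × 0 = 0.
Non-drop label index = 1720 + 0 = 1720; at 30 labels/s that is 00:00:57:10, i.e. DF 00:00:57;10.

00:00:57;10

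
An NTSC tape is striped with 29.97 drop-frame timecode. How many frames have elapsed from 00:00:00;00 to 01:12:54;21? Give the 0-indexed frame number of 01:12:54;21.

As if non-drop at 30 labels/s: (1 × 3600 + 12 × 60 + 54) × 30 + 21 = 131241.
Minute boundaries passed: 72; those not divisible by 10: 72 − 7 = 65; dropped labels = 2 × 65 = 130.
Actual frame index = 131241 − 130 = 131111.

131111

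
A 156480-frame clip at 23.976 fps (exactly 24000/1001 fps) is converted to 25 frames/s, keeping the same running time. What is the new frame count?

163163 frames

Target frames = source frames × (target rate / source rate) = 156480 × (25)/(24000/1001) = 156480 × 1001/960 = 163163.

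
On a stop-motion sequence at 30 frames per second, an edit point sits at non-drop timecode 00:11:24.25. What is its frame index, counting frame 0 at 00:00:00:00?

20545

Total seconds to the label: (0 × 3600 + 11 × 60 + 24) = 684.
Frame index = 684 × 30 + 25 = 20545.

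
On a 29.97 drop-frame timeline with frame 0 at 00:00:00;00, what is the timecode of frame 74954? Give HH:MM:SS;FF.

Each 10-minute DF block holds 10 × 60 × 30 − 9 × 2 = 17982 frames. 74954 ÷ 17982 → 4 full blocks, remainder 3026.
Within the partial block the first minute is 1800 frames and each further minute 1798, so 1 further minute boundary passed. Total skipped labels = 18 × 4 + 2 × 1 = 74.
Non-drop label index = 74954 + 74 = 75028; at 30 labels/s that is 00:41:40:28, i.e. DF 00:41:40;28.

00:41:40;28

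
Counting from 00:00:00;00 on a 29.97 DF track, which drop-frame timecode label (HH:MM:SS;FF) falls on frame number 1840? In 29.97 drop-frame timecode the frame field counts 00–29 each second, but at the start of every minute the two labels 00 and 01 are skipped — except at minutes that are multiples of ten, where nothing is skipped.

00:01:01;12

Each 10-minute DF block holds 10 × 60 × 30 − 9 × 2 = 17982 frames. 1840 ÷ 17982 → 0 full blocks, remainder 1840.
Within the partial block the first minute is 1800 frames and each further minute 1798, so 1 further minute boundary passed. Total skipped labels = 18 × 0 + 2 × 1 = 2.
Non-drop label index = 1840 + 2 = 1842; at 30 labels/s that is 00:01:01:12, i.e. DF 00:01:01;12.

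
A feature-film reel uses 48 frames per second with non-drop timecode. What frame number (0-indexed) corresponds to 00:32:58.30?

frame 94974

Total seconds to the label: (0 × 3600 + 32 × 60 + 58) = 1978.
Frame index = 1978 × 48 + 30 = 94974.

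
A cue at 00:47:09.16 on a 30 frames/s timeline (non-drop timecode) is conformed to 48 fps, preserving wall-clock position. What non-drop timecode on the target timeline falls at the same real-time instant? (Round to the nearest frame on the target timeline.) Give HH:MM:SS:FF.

Source frame index: (0×3600 + 47×60 + 9) × 30 + 16 = 84886.
Real time: 84886 / (30) = 42443/15 s.
Target frame: (42443/15) × (48) = 679088/5 ≈ 135817.600 → 135818.
At 48 labels/s: frame 135818 → 00:47:09:26.

00:47:09:26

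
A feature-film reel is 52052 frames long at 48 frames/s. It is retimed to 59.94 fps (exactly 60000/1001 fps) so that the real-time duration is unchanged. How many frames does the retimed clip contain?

Target frames = source frames × (target rate / source rate) = 52052 × (60000/1001)/(48) = 52052 × 1250/1001 = 65000.

65000 frames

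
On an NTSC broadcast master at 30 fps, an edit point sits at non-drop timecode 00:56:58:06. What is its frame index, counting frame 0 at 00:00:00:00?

102546

Total seconds to the label: (0 × 3600 + 56 × 60 + 58) = 3418.
Frame index = 3418 × 30 + 6 = 102546.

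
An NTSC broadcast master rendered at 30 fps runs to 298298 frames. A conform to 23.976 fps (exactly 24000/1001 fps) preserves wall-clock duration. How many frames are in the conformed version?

238400 frames

Target frames = source frames × (target rate / source rate) = 298298 × (24000/1001)/(30) = 298298 × 800/1001 = 238400.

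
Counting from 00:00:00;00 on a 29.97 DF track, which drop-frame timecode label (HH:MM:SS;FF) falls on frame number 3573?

00:01:59;05

Each 10-minute DF block holds 10 × 60 × 30 − 9 × 2 = 17982 frames. 3573 ÷ 17982 → 0 full blocks, remainder 3573.
Within the partial block the first minute is 1800 frames and each further minute 1798, so 1 further minute boundary passed. Total skipped labels = 18 × 0 + 2 × 1 = 2.
Non-drop label index = 3573 + 2 = 3575; at 30 labels/s that is 00:01:59:05, i.e. DF 00:01:59;05.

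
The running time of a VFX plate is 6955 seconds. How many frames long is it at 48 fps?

Frames = 6955 × 48 = 333840.

333840 frames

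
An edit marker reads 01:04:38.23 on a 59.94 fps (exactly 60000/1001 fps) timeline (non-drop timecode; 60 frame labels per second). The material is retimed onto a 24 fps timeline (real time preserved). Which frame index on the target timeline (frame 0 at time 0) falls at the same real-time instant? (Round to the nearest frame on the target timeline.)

frame 93174

Source frame index: (1×3600 + 4×60 + 38) × 60 + 23 = 232703.
Real time: 232703 / (60000/1001) = 232935703/60000 s.
Target frame: (232935703/60000) × (24) = 232935703/2500 ≈ 93174.281 → 93174.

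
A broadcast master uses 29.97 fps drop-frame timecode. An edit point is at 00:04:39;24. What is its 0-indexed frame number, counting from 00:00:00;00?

8386

As if non-drop at 30 labels/s: (0 × 3600 + 4 × 60 + 39) × 30 + 24 = 8394.
Minute boundaries passed: 4; those not divisible by 10: 4 − 0 = 4; dropped labels = 2 × 4 = 8.
Actual frame index = 8394 − 8 = 8386.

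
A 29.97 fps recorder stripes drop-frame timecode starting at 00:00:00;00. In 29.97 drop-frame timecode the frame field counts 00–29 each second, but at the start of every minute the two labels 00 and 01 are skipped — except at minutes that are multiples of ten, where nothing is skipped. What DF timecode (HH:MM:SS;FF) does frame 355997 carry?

03:17:58;13

Each 10-minute DF block holds 10 × 60 × 30 − 9 × 2 = 17982 frames. 355997 ÷ 17982 → 19 full blocks, remainder 14339.
Within the partial block the first minute is 1800 frames and each further minute 1798, so 7 further minute boundaries passed. Total skipped labels = 18 × 19 + 2 × 7 = 356.
Non-drop label index = 355997 + 356 = 356353; at 30 labels/s that is 03:17:58:13, i.e. DF 03:17:58;13.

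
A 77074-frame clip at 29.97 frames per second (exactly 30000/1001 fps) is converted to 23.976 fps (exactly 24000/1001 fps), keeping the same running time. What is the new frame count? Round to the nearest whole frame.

61659 frames

Frames at target rate = 77074 × (24000/1001) / (30000/1001) = 308296/5 ≈ 61659.200.
Nearest whole frame: 61659.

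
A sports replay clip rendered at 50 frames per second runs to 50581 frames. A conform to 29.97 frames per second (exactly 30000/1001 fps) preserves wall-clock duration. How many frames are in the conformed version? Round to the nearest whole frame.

30318 frames

Frames at target rate = 50581 × (30000/1001) / (50) = 30348600/1001 ≈ 30318.282.
Nearest whole frame: 30318.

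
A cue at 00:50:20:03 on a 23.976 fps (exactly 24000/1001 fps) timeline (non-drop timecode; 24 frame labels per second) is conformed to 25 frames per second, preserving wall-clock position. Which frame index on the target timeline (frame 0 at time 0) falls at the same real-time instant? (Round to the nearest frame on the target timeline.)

Source frame index: (0×3600 + 50×60 + 20) × 24 + 3 = 72483.
Real time: 72483 / (24000/1001) = 24185161/8000 s.
Target frame: (24185161/8000) × (25) = 24185161/320 ≈ 75578.628 → 75579.

frame 75579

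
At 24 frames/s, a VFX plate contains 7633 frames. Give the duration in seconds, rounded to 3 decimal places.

Running time = 7633 × 1/24 = 7633/24 s ≈ 318.042 s.

318.042 seconds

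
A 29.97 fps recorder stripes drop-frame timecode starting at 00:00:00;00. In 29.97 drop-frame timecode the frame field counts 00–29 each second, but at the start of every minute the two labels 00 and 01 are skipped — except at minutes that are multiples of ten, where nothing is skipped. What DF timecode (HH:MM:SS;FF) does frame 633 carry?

Ten DF minutes hold 17982 frames, so frame 633 lies in block 0 (frames 0–17981) with 633 frames into that block.
The block's first minute is 1800 frames and the rest 1798 each; 633 frames reaches minute 0, so 0 × 18 + 0 × 2 = 0 labels have been skipped so far.
Adding those back, label number 633 + 0 = 633 at 30 labels/s is 21 s + 3 f = 0 h 0 min 21 s frame 3, i.e. 00:00:21;03.

00:00:21;03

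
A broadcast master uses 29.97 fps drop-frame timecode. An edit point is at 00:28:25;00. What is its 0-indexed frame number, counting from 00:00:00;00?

51098

Complete 10-minute blocks: 2, each 17982 frames → 35964.
Remaining 8 whole minutes in the current block: 1800 + 7 × 1798 = 14386 frames.
Within the current minute: 25 × 30 + 0 − 2 = 748 (labels ;00/;01 skipped at this minute). Total = 35964 + 14386 + 748 = 51098.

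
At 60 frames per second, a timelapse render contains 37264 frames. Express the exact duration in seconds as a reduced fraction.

Running time = 37264 ÷ (60) = 37264 × 1/60 = 9316/15 s.

9316/15 seconds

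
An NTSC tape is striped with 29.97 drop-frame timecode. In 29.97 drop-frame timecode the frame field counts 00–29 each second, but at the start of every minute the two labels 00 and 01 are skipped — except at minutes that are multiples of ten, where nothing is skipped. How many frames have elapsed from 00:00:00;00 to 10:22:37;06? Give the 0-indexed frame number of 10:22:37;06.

As if non-drop at 30 labels/s: (10 × 3600 + 22 × 60 + 37) × 30 + 6 = 1120716.
Minute boundaries passed: 622; those not divisible by 10: 622 − 62 = 560; dropped labels = 2 × 560 = 1120.
Actual frame index = 1120716 − 1120 = 1119596.

1119596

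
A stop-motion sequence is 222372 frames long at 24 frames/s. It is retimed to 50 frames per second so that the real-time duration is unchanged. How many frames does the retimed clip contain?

463275 frames

Target frames = source frames × (target rate / source rate) = 222372 × (50)/(24) = 222372 × 25/12 = 463275.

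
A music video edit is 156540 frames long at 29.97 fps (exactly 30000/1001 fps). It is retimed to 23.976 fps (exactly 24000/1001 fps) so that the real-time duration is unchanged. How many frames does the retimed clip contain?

125232 frames

Target frames = source frames × (target rate / source rate) = 156540 × (24000/1001)/(30000/1001) = 156540 × 4/5 = 125232.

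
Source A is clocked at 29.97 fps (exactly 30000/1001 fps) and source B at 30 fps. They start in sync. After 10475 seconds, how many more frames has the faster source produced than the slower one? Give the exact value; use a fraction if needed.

A emits 30000/1001 × 10475 = 314250000/1001 frames; B emits 30 × 10475 = 314250.
Difference = 314250/1001 frames (≈ 313.9361); B is ahead of A.

314250/1001 frames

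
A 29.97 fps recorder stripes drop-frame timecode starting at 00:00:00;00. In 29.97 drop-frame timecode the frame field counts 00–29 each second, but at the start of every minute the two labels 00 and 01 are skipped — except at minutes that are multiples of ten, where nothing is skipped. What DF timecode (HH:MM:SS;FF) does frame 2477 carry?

Ten DF minutes hold 17982 frames, so frame 2477 lies in block 0 (frames 0–17981) with 2477 frames into that block.
The block's first minute is 1800 frames and the rest 1798 each; 2477 frames reaches minute 1, so 0 × 18 + 1 × 2 = 2 labels have been skipped so far.
Adding those back, label number 2477 + 2 = 2479 at 30 labels/s is 82 s + 19 f = 0 h 1 min 22 s frame 19, i.e. 00:01:22;19.

00:01:22;19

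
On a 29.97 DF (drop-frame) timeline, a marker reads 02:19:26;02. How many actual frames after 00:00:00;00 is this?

250730

Complete 10-minute blocks: 13, each 17982 frames → 233766.
Remaining 9 whole minutes in the current block: 1800 + 8 × 1798 = 16184 frames.
Within the current minute: 26 × 30 + 2 − 2 = 780 (labels ;00/;01 skipped at this minute). Total = 233766 + 16184 + 780 = 250730.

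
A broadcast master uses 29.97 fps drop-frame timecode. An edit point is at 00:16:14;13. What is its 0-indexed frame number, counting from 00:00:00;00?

29203

Complete 10-minute blocks: 1, each 17982 frames → 17982.
Remaining 6 whole minutes in the current block: 1800 + 5 × 1798 = 10790 frames.
Within the current minute: 14 × 30 + 13 − 2 = 431 (labels ;00/;01 skipped at this minute). Total = 17982 + 10790 + 431 = 29203.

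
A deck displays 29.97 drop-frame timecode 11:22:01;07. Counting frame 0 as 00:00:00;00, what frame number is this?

1226409

Complete 10-minute blocks: 68, each 17982 frames → 1222776.
Remaining 2 whole minutes in the current block: 1800 + 1 × 1798 = 3598 frames.
Within the current minute: 1 × 30 + 7 − 2 = 35 (labels ;00/;01 skipped at this minute). Total = 1222776 + 3598 + 35 = 1226409.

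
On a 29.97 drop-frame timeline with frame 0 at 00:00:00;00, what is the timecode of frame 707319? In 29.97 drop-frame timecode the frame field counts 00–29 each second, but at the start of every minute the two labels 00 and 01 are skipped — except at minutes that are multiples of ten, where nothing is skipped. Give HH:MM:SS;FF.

Each 10-minute DF block holds 10 × 60 × 30 − 9 × 2 = 17982 frames. 707319 ÷ 17982 → 39 full blocks, remainder 6021.
Within the partial block the first minute is 1800 frames and each further minute 1798, so 3 further minute boundaries passed. Total skipped labels = 18 × 39 + 2 × 3 = 708.
Non-drop label index = 707319 + 708 = 708027; at 30 labels/s that is 06:33:20:27, i.e. DF 06:33:20;27.

06:33:20;27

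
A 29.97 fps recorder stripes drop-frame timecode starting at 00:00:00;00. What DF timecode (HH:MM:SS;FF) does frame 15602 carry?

Each 10-minute DF block holds 10 × 60 × 30 − 9 × 2 = 17982 frames. 15602 ÷ 17982 → 0 full blocks, remainder 15602.
Within the partial block the first minute is 1800 frames and each further minute 1798, so 8 further minute boundaries passed. Total skipped labels = 18 × 0 + 2 × 8 = 16.
Non-drop label index = 15602 + 16 = 15618; at 30 labels/s that is 00:08:40:18, i.e. DF 00:08:40;18.

00:08:40;18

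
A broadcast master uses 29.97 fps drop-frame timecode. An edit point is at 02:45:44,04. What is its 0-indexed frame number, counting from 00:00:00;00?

298026

Complete 10-minute blocks: 16, each 17982 frames → 287712.
Remaining 5 whole minutes in the current block: 1800 + 4 × 1798 = 8992 frames.
Within the current minute: 44 × 30 + 4 − 2 = 1322 (labels ;00/;01 skipped at this minute). Total = 287712 + 8992 + 1322 = 298026.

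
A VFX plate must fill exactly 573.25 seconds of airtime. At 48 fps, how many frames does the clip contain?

Frames = 573.25 × 48 = 27516.

27516 frames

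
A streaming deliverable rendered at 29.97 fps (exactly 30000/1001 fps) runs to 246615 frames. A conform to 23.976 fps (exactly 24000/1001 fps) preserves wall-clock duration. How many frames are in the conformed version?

197292 frames

Target frames = source frames × (target rate / source rate) = 246615 × (24000/1001)/(30000/1001) = 246615 × 4/5 = 197292.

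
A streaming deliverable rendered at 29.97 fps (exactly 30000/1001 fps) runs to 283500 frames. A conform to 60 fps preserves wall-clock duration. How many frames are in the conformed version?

567567 frames

Target frames = source frames × (target rate / source rate) = 283500 × (60)/(30000/1001) = 283500 × 1001/500 = 567567.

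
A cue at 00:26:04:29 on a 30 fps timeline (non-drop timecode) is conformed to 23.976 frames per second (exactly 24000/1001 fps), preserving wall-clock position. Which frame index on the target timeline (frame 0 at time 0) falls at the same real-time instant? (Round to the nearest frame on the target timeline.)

frame 37522

Source frame index: (0×3600 + 26×60 + 4) × 30 + 29 = 46949.
Real time: 46949 / (30) = 46949/30 s.
Target frame: (46949/30) × (24000/1001) = 5365600/143 ≈ 37521.678 → 37522.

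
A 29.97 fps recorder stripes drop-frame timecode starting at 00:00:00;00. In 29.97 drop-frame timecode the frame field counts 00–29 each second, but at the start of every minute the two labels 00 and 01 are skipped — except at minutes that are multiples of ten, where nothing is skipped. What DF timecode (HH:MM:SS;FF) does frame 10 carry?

Each 10-minute DF block holds 10 × 60 × 30 − 9 × 2 = 17982 frames. 10 ÷ 17982 → 0 full blocks, remainder 10.
Within the partial block the first minute is 1800 frames and each further minute 1798, so 0 further minute boundaries passed. Total skipped labels = 18 × 0 + 2 × 0 = 0.
Non-drop label index = 10 + 0 = 10; at 30 labels/s that is 00:00:00:10, i.e. DF 00:00:00;10.

00:00:00;10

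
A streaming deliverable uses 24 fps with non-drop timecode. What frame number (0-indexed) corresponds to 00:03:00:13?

4333

Total seconds to the label: (0 × 3600 + 3 × 60 + 0) = 180.
Frame index = 180 × 24 + 13 = 4333.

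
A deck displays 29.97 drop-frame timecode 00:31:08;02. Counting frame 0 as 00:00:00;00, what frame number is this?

55986

As if non-drop at 30 labels/s: (0 × 3600 + 31 × 60 + 8) × 30 + 2 = 56042.
Minute boundaries passed: 31; those not divisible by 10: 31 − 3 = 28; dropped labels = 2 × 28 = 56.
Actual frame index = 56042 − 56 = 55986.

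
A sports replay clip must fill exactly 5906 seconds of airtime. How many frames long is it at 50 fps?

Frames = 5906 × 50 = 295300.

295300 frames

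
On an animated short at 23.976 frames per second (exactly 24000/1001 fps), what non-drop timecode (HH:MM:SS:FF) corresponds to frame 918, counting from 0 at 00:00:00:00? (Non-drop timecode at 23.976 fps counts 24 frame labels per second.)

00:00:38:06

918 ÷ 24 = 38 full seconds, remainder 6 frames.
38 s = 0 h 0 min 38 s.
Timecode: 00:00:38:06.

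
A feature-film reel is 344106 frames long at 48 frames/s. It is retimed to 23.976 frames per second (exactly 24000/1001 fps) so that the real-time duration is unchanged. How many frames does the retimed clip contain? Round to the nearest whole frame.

Frames at target rate = 344106 × (24000/1001) / (48) = 24579000/143 ≈ 171881.119.
Nearest whole frame: 171881.

171881 frames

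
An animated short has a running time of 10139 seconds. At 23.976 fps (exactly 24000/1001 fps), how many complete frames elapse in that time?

243092 frames

Frames = 10139 × 24000/1001 = 243336000/1001 ≈ 243092.9071.
Complete frames: 243092.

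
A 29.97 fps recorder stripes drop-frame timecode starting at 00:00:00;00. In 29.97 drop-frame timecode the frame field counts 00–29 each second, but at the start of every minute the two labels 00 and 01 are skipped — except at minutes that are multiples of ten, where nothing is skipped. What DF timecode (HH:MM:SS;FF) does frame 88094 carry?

Ten DF minutes hold 17982 frames, so frame 88094 lies in block 4 (frames 71928–89909) with 16166 frames into that block.
The block's first minute is 1800 frames and the rest 1798 each; 16166 frames reaches minute 8, so 4 × 18 + 8 × 2 = 88 labels have been skipped so far.
Adding those back, label number 88094 + 88 = 88182 at 30 labels/s is 2939 s + 12 f = 0 h 48 min 59 s frame 12, i.e. 00:48:59;12.

00:48:59;12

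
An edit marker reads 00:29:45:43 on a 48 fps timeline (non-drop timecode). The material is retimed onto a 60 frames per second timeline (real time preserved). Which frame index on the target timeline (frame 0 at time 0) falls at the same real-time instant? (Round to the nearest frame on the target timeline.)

frame 107154

Source frame index: (0×3600 + 29×60 + 45) × 48 + 43 = 85723.
Real time: 85723 / (48) = 85723/48 s.
Target frame: (85723/48) × (60) = 428615/4 ≈ 107153.750 → 107154.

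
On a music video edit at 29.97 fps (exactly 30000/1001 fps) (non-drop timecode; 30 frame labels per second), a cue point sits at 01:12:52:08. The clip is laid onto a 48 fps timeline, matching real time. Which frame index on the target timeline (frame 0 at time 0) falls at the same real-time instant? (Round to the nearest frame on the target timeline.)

Source frame index: (1×3600 + 12×60 + 52) × 30 + 8 = 131168.
Real time: 131168 / (30000/1001) = 8206198/1875 s.
Target frame: (8206198/1875) × (48) = 131299168/625 ≈ 210078.669 → 210079.

frame 210079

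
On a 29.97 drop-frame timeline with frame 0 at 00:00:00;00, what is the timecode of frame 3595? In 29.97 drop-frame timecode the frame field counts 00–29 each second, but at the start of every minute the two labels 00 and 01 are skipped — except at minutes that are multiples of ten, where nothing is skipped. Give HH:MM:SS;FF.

00:01:59;27

Ten DF minutes hold 17982 frames, so frame 3595 lies in block 0 (frames 0–17981) with 3595 frames into that block.
The block's first minute is 1800 frames and the rest 1798 each; 3595 frames reaches minute 1, so 0 × 18 + 1 × 2 = 2 labels have been skipped so far.
Adding those back, label number 3595 + 2 = 3597 at 30 labels/s is 119 s + 27 f = 0 h 1 min 59 s frame 27, i.e. 00:01:59;27.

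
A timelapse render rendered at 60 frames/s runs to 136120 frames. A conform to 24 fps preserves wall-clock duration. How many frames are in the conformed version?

54448 frames

Target frames = source frames × (target rate / source rate) = 136120 × (24)/(60) = 136120 × 2/5 = 54448.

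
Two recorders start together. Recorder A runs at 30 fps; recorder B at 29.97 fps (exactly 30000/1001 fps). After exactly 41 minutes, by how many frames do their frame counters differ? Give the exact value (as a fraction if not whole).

41 min = 2460 s.
A emits 30 × 2460 = 73800 frames; B emits 30000/1001 × 2460 = 73800000/1001.
Difference = 73800/1001 frames (≈ 73.7263); B is behind A.

73800/1001 frames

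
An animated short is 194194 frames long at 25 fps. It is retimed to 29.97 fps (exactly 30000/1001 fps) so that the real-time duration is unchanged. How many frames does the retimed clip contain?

Target frames = source frames × (target rate / source rate) = 194194 × (30000/1001)/(25) = 194194 × 1200/1001 = 232800.

232800 frames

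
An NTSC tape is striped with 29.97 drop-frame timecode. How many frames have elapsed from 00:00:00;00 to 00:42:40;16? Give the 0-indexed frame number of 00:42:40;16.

76740

Complete 10-minute blocks: 4, each 17982 frames → 71928.
Remaining 2 whole minutes in the current block: 1800 + 1 × 1798 = 3598 frames.
Within the current minute: 40 × 30 + 16 − 2 = 1214 (labels ;00/;01 skipped at this minute). Total = 71928 + 3598 + 1214 = 76740.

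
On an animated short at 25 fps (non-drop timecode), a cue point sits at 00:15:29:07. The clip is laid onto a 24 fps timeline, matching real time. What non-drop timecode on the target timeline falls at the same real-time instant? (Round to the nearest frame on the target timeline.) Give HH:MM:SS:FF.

00:15:29:07

Source frame index: (0×3600 + 15×60 + 29) × 25 + 7 = 23232.
Real time: 23232 / (25) = 23232/25 s.
Target frame: (23232/25) × (24) = 557568/25 ≈ 22302.720 → 22303.
At 24 labels/s: frame 22303 → 00:15:29:07.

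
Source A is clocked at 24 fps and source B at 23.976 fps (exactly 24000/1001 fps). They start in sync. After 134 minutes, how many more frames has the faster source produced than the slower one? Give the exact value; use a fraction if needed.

192960/1001 frames

134 min = 8040 s.
A emits 24 × 8040 = 192960 frames; B emits 24000/1001 × 8040 = 192960000/1001.
Difference = 192960/1001 frames (≈ 192.7672); B is behind A.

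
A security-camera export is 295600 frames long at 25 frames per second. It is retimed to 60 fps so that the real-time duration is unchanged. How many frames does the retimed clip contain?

709440 frames

Target frames = source frames × (target rate / source rate) = 295600 × (60)/(25) = 295600 × 12/5 = 709440.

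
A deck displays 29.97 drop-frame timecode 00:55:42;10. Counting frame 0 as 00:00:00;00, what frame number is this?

Complete 10-minute blocks: 5, each 17982 frames → 89910.
Remaining 5 whole minutes in the current block: 1800 + 4 × 1798 = 8992 frames.
Within the current minute: 42 × 30 + 10 − 2 = 1268 (labels ;00/;01 skipped at this minute). Total = 89910 + 8992 + 1268 = 100170.

100170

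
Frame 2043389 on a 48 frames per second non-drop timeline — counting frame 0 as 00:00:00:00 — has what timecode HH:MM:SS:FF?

11:49:30:29

2043389 ÷ 48 = 42570 full seconds, remainder 29 frames.
42570 s = 11 h 49 min 30 s.
Timecode: 11:49:30:29.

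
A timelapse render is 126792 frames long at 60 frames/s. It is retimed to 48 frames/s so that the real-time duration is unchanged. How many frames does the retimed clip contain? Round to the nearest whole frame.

101434 frames

Frames at target rate = 126792 × (48) / (60) = 507168/5 ≈ 101433.600.
Nearest whole frame: 101434.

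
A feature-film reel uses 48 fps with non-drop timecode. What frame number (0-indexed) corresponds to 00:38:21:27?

110475

Total seconds to the label: (0 × 3600 + 38 × 60 + 21) = 2301.
Frame index = 2301 × 48 + 27 = 110475.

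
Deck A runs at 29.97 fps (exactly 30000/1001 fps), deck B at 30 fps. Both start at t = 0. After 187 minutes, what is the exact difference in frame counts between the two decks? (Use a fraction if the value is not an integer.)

30600/91 frames

187 min = 11220 s.
A emits 30000/1001 × 11220 = 30600000/91 frames; B emits 30 × 11220 = 336600.
Difference = 30600/91 frames (≈ 336.2637); B is ahead of A.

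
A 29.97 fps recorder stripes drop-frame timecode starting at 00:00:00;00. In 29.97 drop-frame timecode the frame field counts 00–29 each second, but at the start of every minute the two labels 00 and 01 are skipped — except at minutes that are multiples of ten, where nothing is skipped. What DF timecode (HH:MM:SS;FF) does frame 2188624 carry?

20:17:07;06

Each 10-minute DF block holds 10 × 60 × 30 − 9 × 2 = 17982 frames. 2188624 ÷ 17982 → 121 full blocks, remainder 12802.
Within the partial block the first minute is 1800 frames and each further minute 1798, so 7 further minute boundaries passed. Total skipped labels = 18 × 121 + 2 × 7 = 2192.
Non-drop label index = 2188624 + 2192 = 2190816; at 30 labels/s that is 20:17:07:06, i.e. DF 20:17:07;06.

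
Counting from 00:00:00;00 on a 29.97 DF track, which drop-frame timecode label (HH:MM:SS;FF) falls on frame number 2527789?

23:25:43;29

Ten DF minutes hold 17982 frames, so frame 2527789 lies in block 140 (frames 2517480–2535461) with 10309 frames into that block.
The block's first minute is 1800 frames and the rest 1798 each; 10309 frames reaches minute 5, so 140 × 18 + 5 × 2 = 2530 labels have been skipped so far.
Adding those back, label number 2527789 + 2530 = 2530319 at 30 labels/s is 84343 s + 29 f = 23 h 25 min 43 s frame 29, i.e. 23:25:43;29.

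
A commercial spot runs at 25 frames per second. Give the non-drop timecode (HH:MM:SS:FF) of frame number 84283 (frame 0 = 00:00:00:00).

84283 ÷ 25 = 3371 full seconds, remainder 8 frames.
3371 s = 0 h 56 min 11 s.
Timecode: 00:56:11:08.

00:56:11:08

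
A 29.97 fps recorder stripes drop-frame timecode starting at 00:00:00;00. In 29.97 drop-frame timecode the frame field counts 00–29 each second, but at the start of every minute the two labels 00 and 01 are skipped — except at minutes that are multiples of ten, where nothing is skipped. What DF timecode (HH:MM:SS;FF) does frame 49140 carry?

00:27:19;20

Ten DF minutes hold 17982 frames, so frame 49140 lies in block 2 (frames 35964–53945) with 13176 frames into that block.
The block's first minute is 1800 frames and the rest 1798 each; 13176 frames reaches minute 7, so 2 × 18 + 7 × 2 = 50 labels have been skipped so far.
Adding those back, label number 49140 + 50 = 49190 at 30 labels/s is 1639 s + 20 f = 0 h 27 min 19 s frame 20, i.e. 00:27:19;20.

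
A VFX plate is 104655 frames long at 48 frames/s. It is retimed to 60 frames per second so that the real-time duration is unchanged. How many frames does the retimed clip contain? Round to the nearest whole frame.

130819 frames

Frames at target rate = 104655 × (60) / (48) = 523275/4 ≈ 130818.750.
Nearest whole frame: 130819.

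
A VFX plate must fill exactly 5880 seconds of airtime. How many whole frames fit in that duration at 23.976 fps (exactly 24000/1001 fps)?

140979 frames

Frames = 5880 × 24000/1001 = 20160000/143 ≈ 140979.0210.
Complete frames: 140979.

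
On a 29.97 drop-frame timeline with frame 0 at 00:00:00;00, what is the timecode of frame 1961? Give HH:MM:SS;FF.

00:01:05;13

Ten DF minutes hold 17982 frames, so frame 1961 lies in block 0 (frames 0–17981) with 1961 frames into that block.
The block's first minute is 1800 frames and the rest 1798 each; 1961 frames reaches minute 1, so 0 × 18 + 1 × 2 = 2 labels have been skipped so far.
Adding those back, label number 1961 + 2 = 1963 at 30 labels/s is 65 s + 13 f = 0 h 1 min 5 s frame 13, i.e. 00:01:05;13.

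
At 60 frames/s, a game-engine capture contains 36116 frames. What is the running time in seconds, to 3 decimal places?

601.933 seconds

Running time = 36116 × 1/60 = 9029/15 s ≈ 601.933 s.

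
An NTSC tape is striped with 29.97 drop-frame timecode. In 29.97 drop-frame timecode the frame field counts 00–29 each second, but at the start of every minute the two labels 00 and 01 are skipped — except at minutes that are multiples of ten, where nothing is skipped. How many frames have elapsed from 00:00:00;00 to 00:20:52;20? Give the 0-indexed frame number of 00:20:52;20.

Complete 10-minute blocks: 2, each 17982 frames → 35964.
Remaining 0 whole minutes in the current block: 0 frames.
Within the current minute: 52 × 30 + 20 = 1580. Total = 35964 + 0 + 1580 = 37544.

37544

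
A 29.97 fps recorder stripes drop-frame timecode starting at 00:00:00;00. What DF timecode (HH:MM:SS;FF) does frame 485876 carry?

Each 10-minute DF block holds 10 × 60 × 30 − 9 × 2 = 17982 frames. 485876 ÷ 17982 → 27 full blocks, remainder 362.
Within the partial block the first minute is 1800 frames and each further minute 1798, so 0 further minute boundaries passed. Total skipped labels = 18 × 27 + 2 × 0 = 486.
Non-drop label index = 485876 + 486 = 486362; at 30 labels/s that is 04:30:12:02, i.e. DF 04:30:12;02.

04:30:12;02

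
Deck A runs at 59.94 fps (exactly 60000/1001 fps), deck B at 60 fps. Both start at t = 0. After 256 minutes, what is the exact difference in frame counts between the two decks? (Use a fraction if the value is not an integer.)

921600/1001 frames

256 min = 15360 s.
A emits 60000/1001 × 15360 = 921600000/1001 frames; B emits 60 × 15360 = 921600.
Difference = 921600/1001 frames (≈ 920.6793); B is ahead of A.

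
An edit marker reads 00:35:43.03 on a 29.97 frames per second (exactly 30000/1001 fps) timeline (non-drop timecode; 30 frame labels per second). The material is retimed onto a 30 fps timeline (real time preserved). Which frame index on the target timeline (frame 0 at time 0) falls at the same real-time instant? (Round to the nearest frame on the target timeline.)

frame 64357

Source frame index: (0×3600 + 35×60 + 43) × 30 + 3 = 64293.
Real time: 64293 / (30000/1001) = 21452431/10000 s.
Target frame: (21452431/10000) × (30) = 64357293/1000 ≈ 64357.293 → 64357.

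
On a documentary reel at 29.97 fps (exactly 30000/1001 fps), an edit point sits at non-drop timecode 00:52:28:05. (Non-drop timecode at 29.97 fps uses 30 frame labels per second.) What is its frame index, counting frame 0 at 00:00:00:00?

Total seconds to the label: (0 × 3600 + 52 × 60 + 28) = 3148.
Frame index = 3148 × 30 + 5 = 94445.

94445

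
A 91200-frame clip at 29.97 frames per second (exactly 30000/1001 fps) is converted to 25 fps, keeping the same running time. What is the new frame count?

Target frames = source frames × (target rate / source rate) = 91200 × (25)/(30000/1001) = 91200 × 1001/1200 = 76076.

76076 frames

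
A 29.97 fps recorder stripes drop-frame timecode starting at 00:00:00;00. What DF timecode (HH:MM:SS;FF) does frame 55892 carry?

00:31:04;28

Each 10-minute DF block holds 10 × 60 × 30 − 9 × 2 = 17982 frames. 55892 ÷ 17982 → 3 full blocks, remainder 1946.
Within the partial block the first minute is 1800 frames and each further minute 1798, so 1 further minute boundary passed. Total skipped labels = 18 × 3 + 2 × 1 = 56.
Non-drop label index = 55892 + 56 = 55948; at 30 labels/s that is 00:31:04:28, i.e. DF 00:31:04;28.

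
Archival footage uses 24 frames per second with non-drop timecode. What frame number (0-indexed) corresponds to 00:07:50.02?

frame 11282

Total seconds to the label: (0 × 3600 + 7 × 60 + 50) = 470.
Frame index = 470 × 24 + 2 = 11282.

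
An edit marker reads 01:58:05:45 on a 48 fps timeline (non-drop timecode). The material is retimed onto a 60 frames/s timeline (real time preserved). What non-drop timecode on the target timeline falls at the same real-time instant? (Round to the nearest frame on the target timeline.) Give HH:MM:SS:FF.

Source frame index: (1×3600 + 58×60 + 5) × 48 + 45 = 340125.
Real time: 340125 / (48) = 113375/16 s.
Target frame: (113375/16) × (60) = 1700625/4 ≈ 425156.250 → 425156.
At 60 labels/s: frame 425156 → 01:58:05:56.

01:58:05:56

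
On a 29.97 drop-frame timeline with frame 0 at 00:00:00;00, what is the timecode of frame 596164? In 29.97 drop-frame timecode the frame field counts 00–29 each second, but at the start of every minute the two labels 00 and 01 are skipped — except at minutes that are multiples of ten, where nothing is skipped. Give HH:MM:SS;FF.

Each 10-minute DF block holds 10 × 60 × 30 − 9 × 2 = 17982 frames. 596164 ÷ 17982 → 33 full blocks, remainder 2758.
Within the partial block the first minute is 1800 frames and each further minute 1798, so 1 further minute boundary passed. Total skipped labels = 18 × 33 + 2 × 1 = 596.
Non-drop label index = 596164 + 596 = 596760; at 30 labels/s that is 05:31:32:00, i.e. DF 05:31:32;00.

05:31:32;00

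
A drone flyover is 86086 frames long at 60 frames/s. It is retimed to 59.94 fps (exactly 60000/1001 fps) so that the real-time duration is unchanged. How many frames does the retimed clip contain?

Target frames = source frames × (target rate / source rate) = 86086 × (60000/1001)/(60) = 86086 × 1000/1001 = 86000.

86000 frames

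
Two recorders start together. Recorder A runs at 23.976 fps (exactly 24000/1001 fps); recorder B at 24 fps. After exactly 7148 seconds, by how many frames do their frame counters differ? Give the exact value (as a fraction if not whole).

A emits 24000/1001 × 7148 = 171552000/1001 frames; B emits 24 × 7148 = 171552.
Difference = 171552/1001 frames (≈ 171.3806); B is ahead of A.

171552/1001 frames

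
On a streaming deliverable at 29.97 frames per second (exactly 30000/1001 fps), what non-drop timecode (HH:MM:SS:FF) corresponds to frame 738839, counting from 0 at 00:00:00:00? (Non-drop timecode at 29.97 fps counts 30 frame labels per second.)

06:50:27:29

738839 ÷ 30 = 24627 full seconds, remainder 29 frames.
24627 s = 6 h 50 min 27 s.
Timecode: 06:50:27:29.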